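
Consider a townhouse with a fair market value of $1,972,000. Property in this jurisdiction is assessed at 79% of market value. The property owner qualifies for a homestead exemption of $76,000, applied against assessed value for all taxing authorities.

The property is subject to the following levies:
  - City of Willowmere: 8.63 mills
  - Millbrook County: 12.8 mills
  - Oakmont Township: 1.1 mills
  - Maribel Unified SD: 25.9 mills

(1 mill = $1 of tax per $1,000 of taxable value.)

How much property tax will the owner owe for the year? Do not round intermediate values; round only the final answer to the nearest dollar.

$71,767

Assessed value = $1,972,000 × 0.79 = $1,557,880
Taxable value = $1,557,880 − $76,000 = $1,481,880
City of Willowmere: $1,481,880 × 0.00863 = $12,788.6244
Millbrook County: $1,481,880 × 0.0128 = $18,968.064
Oakmont Township: $1,481,880 × 0.0011 = $1,630.068
Maribel Unified SD: $1,481,880 × 0.0259 = $38,380.692
Total = $12,788.6244 + $18,968.064 + $1,630.068 + $38,380.692 = $71,767.4484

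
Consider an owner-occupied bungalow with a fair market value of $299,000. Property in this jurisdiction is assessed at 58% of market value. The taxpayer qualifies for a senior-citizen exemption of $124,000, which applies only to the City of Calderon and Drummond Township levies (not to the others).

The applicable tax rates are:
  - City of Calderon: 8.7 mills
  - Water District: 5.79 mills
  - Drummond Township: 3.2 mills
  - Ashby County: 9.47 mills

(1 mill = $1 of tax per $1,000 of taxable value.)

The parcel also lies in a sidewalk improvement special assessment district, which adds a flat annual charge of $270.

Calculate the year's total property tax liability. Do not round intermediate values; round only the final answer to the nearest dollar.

$3,504

Assessed value = $299,000 × 0.58 = $173,420
City of Calderon: ($173,420 − $124,000) × 0.0087 = $49,420 × 0.0087 = $429.954
Water District: $173,420 × 0.00579 = $1,004.1018
Drummond Township: ($173,420 − $124,000) × 0.0032 = $49,420 × 0.0032 = $158.144
Ashby County: $173,420 × 0.00947 = $1,642.2874
Levies subtotal = $3,234.4872
Total = $3,234.4872 + $270 = $3,504.4872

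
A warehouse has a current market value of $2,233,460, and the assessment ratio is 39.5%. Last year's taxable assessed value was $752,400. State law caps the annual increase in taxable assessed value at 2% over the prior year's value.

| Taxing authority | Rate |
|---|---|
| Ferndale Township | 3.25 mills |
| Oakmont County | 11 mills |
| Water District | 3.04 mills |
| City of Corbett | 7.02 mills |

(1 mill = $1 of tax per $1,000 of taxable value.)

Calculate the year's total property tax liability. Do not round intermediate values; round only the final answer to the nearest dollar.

Uncapped assessed value = $2,233,460 × 0.395 = $882,216.7
Cap limit = $752,400 × 1.02 = $767,448
Taxable assessed value = min($882,216.7, $767,448) = $767,448 (cap binds)
Ferndale Township: $767,448 × 0.00325 = $2,494.206
Oakmont County: $767,448 × 0.011 = $8,441.928
Water District: $767,448 × 0.00304 = $2,333.04192
City of Corbett: $767,448 × 0.00702 = $5,387.48496
Total = $18,656.66088

$18,657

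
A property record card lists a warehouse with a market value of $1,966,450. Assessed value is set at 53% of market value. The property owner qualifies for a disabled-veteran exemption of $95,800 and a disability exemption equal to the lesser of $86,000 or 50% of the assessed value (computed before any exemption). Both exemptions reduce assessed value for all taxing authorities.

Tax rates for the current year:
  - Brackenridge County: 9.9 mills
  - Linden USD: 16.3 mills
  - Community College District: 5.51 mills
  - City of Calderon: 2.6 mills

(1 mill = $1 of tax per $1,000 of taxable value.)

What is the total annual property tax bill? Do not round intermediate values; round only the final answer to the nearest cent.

$29,520.96

Assessed value = $1,966,450 × 0.53 = $1,042,218.5
Disability exemption = min($86,000, 50% × $1,042,218.5) = min($86,000, $521,109.25) = $86,000 (dollar cap binds)
Taxable value = $1,042,218.5 − $95,800 − $86,000 = $860,418.5
Brackenridge County: $860,418.5 × 0.0099 = $8,518.14315
Linden USD: $860,418.5 × 0.0163 = $14,024.82155
Community College District: $860,418.5 × 0.00551 = $4,740.905935
City of Calderon: $860,418.5 × 0.0026 = $2,237.0881
Total = $29,520.958735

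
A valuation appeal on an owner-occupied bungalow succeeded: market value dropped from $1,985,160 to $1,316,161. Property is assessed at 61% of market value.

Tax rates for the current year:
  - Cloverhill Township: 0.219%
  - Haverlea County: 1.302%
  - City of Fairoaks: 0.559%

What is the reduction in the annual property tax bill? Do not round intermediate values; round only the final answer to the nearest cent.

Old assessed value = $1,985,160 × 0.61 = $1,210,947.6
New assessed value = $1,316,161 × 0.61 = $802,858.21
Combined rate = 0.00219 + 0.01302 + 0.00559 = 0.0208
Old tax = $1,210,947.6 × 0.0208 = $25,187.71008
New tax = $802,858.21 × 0.0208 = $16,699.450768
Reduction = $25,187.71008 − $16,699.450768 = $8,488.259312

$8,488.26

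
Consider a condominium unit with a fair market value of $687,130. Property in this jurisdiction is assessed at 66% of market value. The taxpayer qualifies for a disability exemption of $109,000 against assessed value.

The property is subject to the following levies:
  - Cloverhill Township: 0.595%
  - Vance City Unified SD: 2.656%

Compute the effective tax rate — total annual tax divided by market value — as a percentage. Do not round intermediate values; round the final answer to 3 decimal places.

Assessed value = $687,130 × 0.66 = $453,505.8
Taxable value = $453,505.8 − $109,000 = $344,505.8
Cloverhill Township: $344,505.8 × 0.00595 = $2,049.80951
Vance City Unified SD: $344,505.8 × 0.02656 = $9,150.074048
Total tax = $11,199.883558
Effective rate = $11,199.883558 ÷ $687,130 = 1.630% of market value

1.630%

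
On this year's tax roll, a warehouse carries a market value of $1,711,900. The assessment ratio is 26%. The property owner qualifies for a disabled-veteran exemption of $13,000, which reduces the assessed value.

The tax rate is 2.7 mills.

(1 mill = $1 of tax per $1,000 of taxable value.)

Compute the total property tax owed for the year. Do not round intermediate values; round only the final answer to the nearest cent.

$1,166.65

Assessed value = $1,711,900 × 0.26 = $445,094
Taxable value = $445,094 − $13,000 = $432,094
Tax = $432,094 × 0.0027 = $1,166.6538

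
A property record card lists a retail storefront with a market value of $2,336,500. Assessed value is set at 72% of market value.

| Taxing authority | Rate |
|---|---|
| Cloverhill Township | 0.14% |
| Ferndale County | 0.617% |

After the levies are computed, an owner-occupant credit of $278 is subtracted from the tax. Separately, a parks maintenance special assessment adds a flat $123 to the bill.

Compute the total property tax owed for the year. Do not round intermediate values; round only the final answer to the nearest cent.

Assessed value = $2,336,500 × 0.72 = $1,682,280
Cloverhill Township: $1,682,280 × 0.0014 = $2,355.192
Ferndale County: $1,682,280 × 0.00617 = $10,379.6676
Levies subtotal = $12,734.8596
After credit = $12,734.8596 − $278 = $12,456.8596
Total = $12,456.8596 + $123 = $12,579.8596

$12,579.86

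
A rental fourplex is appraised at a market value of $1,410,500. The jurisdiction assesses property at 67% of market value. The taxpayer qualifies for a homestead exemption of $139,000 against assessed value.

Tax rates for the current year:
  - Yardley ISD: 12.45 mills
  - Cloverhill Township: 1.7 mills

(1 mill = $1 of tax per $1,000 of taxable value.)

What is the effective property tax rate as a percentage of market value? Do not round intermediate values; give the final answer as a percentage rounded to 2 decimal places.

Assessed value = $1,410,500 × 0.67 = $945,035
Taxable value = $945,035 − $139,000 = $806,035
Yardley ISD: $806,035 × 0.01245 = $10,035.13575
Cloverhill Township: $806,035 × 0.0017 = $1,370.2595
Total tax = $11,405.39525
Effective rate = $11,405.39525 ÷ $1,410,500 = 0.81% of market value

0.81%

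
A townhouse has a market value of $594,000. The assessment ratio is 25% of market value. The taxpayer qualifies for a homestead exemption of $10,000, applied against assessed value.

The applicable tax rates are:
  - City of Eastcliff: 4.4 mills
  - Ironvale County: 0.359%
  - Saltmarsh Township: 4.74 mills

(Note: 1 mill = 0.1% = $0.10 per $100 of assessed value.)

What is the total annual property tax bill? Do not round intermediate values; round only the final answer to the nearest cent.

Assessed value = $594,000 × 0.25 = $148,500
Taxable value = $148,500 − $10,000 = $138,500
City of Eastcliff: $138,500 × 0.0044 = $609.4
Ironvale County: $138,500 × 0.00359 = $497.215
Saltmarsh Township: $138,500 × 0.00474 = $656.49
Total = $1,763.105

$1,763.11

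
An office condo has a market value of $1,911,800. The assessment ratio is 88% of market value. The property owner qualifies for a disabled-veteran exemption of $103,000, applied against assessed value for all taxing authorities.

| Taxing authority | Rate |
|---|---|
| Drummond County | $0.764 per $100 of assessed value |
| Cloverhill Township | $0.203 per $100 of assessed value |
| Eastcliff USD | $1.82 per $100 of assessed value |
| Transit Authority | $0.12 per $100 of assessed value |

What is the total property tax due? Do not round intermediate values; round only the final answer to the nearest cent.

Assessed value = $1,911,800 × 0.88 = $1,682,384
Taxable value = $1,682,384 − $103,000 = $1,579,384
Drummond County: $1,579,384 × 0.00764 = $12,066.49376
Cloverhill Township: $1,579,384 × 0.00203 = $3,206.14952
Eastcliff USD: $1,579,384 × 0.0182 = $28,744.7888
Transit Authority: $1,579,384 × 0.0012 = $1,895.2608
Total = $12,066.49376 + $3,206.14952 + $28,744.7888 + $1,895.2608 = $45,912.69288

$45,912.69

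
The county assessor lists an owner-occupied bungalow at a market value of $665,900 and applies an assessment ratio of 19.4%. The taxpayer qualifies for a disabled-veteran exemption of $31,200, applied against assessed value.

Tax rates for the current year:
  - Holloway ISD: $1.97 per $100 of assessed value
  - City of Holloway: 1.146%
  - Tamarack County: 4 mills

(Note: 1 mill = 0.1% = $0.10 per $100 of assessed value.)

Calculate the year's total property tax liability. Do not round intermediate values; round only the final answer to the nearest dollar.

Assessed value = $665,900 × 0.194 = $129,184.6
Taxable value = $129,184.6 − $31,200 = $97,984.6
Holloway ISD: $97,984.6 × 0.0197 = $1,930.29662
City of Holloway: $97,984.6 × 0.01146 = $1,122.903516
Tamarack County: $97,984.6 × 0.004 = $391.9384
Total = $3,445.138536

$3,445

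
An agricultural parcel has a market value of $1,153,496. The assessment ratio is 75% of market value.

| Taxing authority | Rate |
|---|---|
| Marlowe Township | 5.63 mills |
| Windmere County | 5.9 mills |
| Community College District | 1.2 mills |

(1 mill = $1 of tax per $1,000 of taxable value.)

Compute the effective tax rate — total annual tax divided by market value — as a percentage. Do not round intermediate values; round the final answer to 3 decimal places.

0.955%

Assessed value = $1,153,496 × 0.75 = $865,122
Marlowe Township: $865,122 × 0.00563 = $4,870.63686
Windmere County: $865,122 × 0.0059 = $5,104.2198
Community College District: $865,122 × 0.0012 = $1,038.1464
Total tax = $11,013.00306
Effective rate = $11,013.00306 ÷ $1,153,496 = 0.955% of market value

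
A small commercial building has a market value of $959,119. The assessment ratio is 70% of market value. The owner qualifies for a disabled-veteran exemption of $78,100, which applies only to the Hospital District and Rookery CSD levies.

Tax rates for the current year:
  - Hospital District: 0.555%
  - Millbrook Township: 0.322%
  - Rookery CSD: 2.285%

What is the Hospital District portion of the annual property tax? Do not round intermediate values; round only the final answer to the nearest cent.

Assessed value = $959,119 × 0.7 = $671,383.3
Hospital District taxable value = $671,383.3 − $78,100 = $593,283.3
Hospital District levy = $593,283.3 × 0.00555 = $3,292.722315

$3,292.72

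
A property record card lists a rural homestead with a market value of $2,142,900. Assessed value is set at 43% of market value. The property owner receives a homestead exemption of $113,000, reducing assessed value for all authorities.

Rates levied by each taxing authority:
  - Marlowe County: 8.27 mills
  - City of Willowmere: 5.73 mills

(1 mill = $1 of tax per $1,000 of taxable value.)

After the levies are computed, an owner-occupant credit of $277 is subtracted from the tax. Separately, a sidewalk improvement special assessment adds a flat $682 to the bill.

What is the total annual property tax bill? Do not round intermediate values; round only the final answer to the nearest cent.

$11,723.26

Assessed value = $2,142,900 × 0.43 = $921,447
Taxable value = $921,447 − $113,000 = $808,447
Marlowe County: $808,447 × 0.00827 = $6,685.85669
City of Willowmere: $808,447 × 0.00573 = $4,632.40131
Levies subtotal = $11,318.258
After credit = $11,318.258 − $277 = $11,041.258
Total = $11,041.258 + $682 = $11,723.258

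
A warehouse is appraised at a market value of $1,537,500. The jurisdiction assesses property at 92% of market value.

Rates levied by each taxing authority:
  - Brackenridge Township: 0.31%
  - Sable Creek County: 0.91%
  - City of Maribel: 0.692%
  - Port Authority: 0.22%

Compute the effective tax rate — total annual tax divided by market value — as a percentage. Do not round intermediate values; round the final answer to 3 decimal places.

Assessed value = $1,537,500 × 0.92 = $1,414,500
Brackenridge Township: $1,414,500 × 0.0031 = $4,384.95
Sable Creek County: $1,414,500 × 0.0091 = $12,871.95
City of Maribel: $1,414,500 × 0.00692 = $9,788.34
Port Authority: $1,414,500 × 0.0022 = $3,111.9
Total tax = $30,157.14
Effective rate = $30,157.14 ÷ $1,537,500 = 1.961% of market value

1.961%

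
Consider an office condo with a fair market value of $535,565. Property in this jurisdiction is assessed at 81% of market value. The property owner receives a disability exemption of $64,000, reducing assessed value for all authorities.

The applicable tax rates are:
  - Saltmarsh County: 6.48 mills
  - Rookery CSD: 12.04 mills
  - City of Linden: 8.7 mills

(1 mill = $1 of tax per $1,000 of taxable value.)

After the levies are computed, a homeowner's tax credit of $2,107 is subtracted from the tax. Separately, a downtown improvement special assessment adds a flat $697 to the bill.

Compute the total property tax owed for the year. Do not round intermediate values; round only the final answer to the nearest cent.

Assessed value = $535,565 × 0.81 = $433,807.65
Taxable value = $433,807.65 − $64,000 = $369,807.65
Saltmarsh County: $369,807.65 × 0.00648 = $2,396.353572
Rookery CSD: $369,807.65 × 0.01204 = $4,452.484106
City of Linden: $369,807.65 × 0.0087 = $3,217.326555
Levies subtotal = $10,066.164233
After credit = $10,066.164233 − $2,107 = $7,959.164233
Total = $7,959.164233 + $697 = $8,656.164233

$8,656.16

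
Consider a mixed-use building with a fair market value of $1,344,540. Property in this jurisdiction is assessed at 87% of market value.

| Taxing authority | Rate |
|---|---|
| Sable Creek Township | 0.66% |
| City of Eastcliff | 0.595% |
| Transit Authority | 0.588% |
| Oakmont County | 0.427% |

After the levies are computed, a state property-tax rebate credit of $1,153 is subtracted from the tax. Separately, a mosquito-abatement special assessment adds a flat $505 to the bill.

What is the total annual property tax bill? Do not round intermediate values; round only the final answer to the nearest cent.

Assessed value = $1,344,540 × 0.87 = $1,169,749.8
Sable Creek Township: $1,169,749.8 × 0.0066 = $7,720.34868
City of Eastcliff: $1,169,749.8 × 0.00595 = $6,960.01131
Transit Authority: $1,169,749.8 × 0.00588 = $6,878.128824
Oakmont County: $1,169,749.8 × 0.00427 = $4,994.831646
Levies subtotal = $26,553.32046
After credit = $26,553.32046 − $1,153 = $25,400.32046
Total = $25,400.32046 + $505 = $25,905.32046

$25,905.32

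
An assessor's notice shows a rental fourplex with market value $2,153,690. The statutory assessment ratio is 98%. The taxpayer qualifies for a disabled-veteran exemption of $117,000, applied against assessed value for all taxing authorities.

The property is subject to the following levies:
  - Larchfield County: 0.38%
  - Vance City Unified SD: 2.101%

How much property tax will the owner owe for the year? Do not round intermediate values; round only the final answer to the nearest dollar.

Assessed value = $2,153,690 × 0.98 = $2,110,616.2
Taxable value = $2,110,616.2 − $117,000 = $1,993,616.2
Larchfield County: $1,993,616.2 × 0.0038 = $7,575.74156
Vance City Unified SD: $1,993,616.2 × 0.02101 = $41,885.876362
Total = $7,575.74156 + $41,885.876362 = $49,461.617922

$49,462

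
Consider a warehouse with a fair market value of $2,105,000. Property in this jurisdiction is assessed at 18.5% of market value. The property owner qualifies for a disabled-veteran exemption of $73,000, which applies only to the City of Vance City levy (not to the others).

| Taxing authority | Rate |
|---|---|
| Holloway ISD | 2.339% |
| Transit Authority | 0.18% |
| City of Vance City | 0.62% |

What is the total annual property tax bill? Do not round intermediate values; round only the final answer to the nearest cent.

Assessed value = $2,105,000 × 0.185 = $389,425
Holloway ISD: $389,425 × 0.02339 = $9,108.65075
Transit Authority: $389,425 × 0.0018 = $700.965
City of Vance City: ($389,425 − $73,000) × 0.0062 = $316,425 × 0.0062 = $1,961.835
Total = $11,771.45075

$11,771.45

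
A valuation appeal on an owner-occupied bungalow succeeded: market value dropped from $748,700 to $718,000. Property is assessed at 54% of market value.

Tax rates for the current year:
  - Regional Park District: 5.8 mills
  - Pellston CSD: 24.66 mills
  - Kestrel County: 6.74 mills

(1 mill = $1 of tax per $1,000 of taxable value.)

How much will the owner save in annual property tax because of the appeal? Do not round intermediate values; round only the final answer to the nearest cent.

Old assessed value = $748,700 × 0.54 = $404,298
New assessed value = $718,000 × 0.54 = $387,720
Combined rate = 0.0058 + 0.02466 + 0.00674 = 0.0372
Old tax = $404,298 × 0.0372 = $15,039.8856
New tax = $387,720 × 0.0372 = $14,423.184
Reduction = $15,039.8856 − $14,423.184 = $616.7016

$616.70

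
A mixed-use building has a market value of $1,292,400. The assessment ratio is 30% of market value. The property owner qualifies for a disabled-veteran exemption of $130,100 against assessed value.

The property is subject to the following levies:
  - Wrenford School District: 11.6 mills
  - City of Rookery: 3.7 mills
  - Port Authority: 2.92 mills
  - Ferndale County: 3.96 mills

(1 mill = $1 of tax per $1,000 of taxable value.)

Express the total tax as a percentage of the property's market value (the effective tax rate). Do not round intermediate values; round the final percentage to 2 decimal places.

Assessed value = $1,292,400 × 0.3 = $387,720
Taxable value = $387,720 − $130,100 = $257,620
Wrenford School District: $257,620 × 0.0116 = $2,988.392
City of Rookery: $257,620 × 0.0037 = $953.194
Port Authority: $257,620 × 0.00292 = $752.2504
Ferndale County: $257,620 × 0.00396 = $1,020.1752
Total tax = $5,714.0116
Effective rate = $5,714.0116 ÷ $1,292,400 = 0.44% of market value

0.44%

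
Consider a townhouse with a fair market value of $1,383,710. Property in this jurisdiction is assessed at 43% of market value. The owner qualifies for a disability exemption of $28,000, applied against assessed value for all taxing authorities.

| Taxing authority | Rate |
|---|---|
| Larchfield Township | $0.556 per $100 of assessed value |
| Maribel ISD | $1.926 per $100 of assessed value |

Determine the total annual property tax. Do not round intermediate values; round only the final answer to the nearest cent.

Assessed value = $1,383,710 × 0.43 = $594,995.3
Taxable value = $594,995.3 − $28,000 = $566,995.3
Larchfield Township: $566,995.3 × 0.00556 = $3,152.493868
Maribel ISD: $566,995.3 × 0.01926 = $10,920.329478
Total = $3,152.493868 + $10,920.329478 = $14,072.823346

$14,072.82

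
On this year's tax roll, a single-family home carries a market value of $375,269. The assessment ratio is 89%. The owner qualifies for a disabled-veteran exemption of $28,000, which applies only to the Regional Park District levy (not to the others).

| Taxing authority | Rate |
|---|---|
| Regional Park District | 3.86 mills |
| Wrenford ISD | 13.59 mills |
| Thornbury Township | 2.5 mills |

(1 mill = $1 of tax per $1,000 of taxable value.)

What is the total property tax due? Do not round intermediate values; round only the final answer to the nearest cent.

Assessed value = $375,269 × 0.89 = $333,989.41
Regional Park District: ($333,989.41 − $28,000) × 0.00386 = $305,989.41 × 0.00386 = $1,181.1191226
Wrenford ISD: $333,989.41 × 0.01359 = $4,538.9160819
Thornbury Township: $333,989.41 × 0.0025 = $834.973525
Total = $6,555.0087295

$6,555.01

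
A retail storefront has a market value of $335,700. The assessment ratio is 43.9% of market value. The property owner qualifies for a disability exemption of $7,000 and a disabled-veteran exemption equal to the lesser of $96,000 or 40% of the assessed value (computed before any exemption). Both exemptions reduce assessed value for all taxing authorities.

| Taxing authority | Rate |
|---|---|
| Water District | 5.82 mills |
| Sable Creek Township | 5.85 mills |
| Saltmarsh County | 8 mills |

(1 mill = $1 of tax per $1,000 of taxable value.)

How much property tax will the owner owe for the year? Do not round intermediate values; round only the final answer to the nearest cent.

$1,601.60

Assessed value = $335,700 × 0.439 = $147,372.3
Disabled-veteran exemption = min($96,000, 40% × $147,372.3) = min($96,000, $58,948.92) = $58,948.92 (percentage binds)
Taxable value = $147,372.3 − $7,000 − $58,948.92 = $81,423.38
Water District: $81,423.38 × 0.00582 = $473.8840716
Sable Creek Township: $81,423.38 × 0.00585 = $476.326773
Saltmarsh County: $81,423.38 × 0.008 = $651.38704
Total = $1,601.5978846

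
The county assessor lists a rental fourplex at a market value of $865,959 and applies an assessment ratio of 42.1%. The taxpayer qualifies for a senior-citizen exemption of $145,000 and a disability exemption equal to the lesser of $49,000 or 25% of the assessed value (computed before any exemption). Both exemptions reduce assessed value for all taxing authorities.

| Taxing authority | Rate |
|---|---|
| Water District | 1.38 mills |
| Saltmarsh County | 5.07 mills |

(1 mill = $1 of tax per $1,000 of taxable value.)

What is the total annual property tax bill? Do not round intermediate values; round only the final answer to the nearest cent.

$1,100.17

Assessed value = $865,959 × 0.421 = $364,568.739
Disability exemption = min($49,000, 25% × $364,568.739) = min($49,000, $91,142.18475) = $49,000 (dollar cap binds)
Taxable value = $364,568.739 − $145,000 − $49,000 = $170,568.739
Water District: $170,568.739 × 0.00138 = $235.38485982
Saltmarsh County: $170,568.739 × 0.00507 = $864.78350673
Total = $1,100.16836655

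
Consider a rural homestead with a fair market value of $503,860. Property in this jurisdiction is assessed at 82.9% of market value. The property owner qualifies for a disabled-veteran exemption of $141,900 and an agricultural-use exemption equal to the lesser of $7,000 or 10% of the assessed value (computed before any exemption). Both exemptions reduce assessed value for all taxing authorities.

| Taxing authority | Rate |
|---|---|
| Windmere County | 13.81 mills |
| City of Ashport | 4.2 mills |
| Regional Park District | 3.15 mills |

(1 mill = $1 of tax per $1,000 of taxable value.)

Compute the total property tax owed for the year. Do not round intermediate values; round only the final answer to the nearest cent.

Assessed value = $503,860 × 0.829 = $417,699.94
Agricultural-use exemption = min($7,000, 10% × $417,699.94) = min($7,000, $41,769.994) = $7,000 (dollar cap binds)
Taxable value = $417,699.94 − $141,900 − $7,000 = $268,799.94
Windmere County: $268,799.94 × 0.01381 = $3,712.1271714
City of Ashport: $268,799.94 × 0.0042 = $1,128.959748
Regional Park District: $268,799.94 × 0.00315 = $846.719811
Total = $5,687.8067304

$5,687.81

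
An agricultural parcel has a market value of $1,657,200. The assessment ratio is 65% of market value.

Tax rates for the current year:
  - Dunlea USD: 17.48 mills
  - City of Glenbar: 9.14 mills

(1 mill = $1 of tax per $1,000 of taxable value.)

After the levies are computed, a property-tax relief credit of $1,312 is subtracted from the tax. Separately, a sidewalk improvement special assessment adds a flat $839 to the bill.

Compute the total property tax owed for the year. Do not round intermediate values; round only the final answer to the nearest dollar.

Assessed value = $1,657,200 × 0.65 = $1,077,180
Dunlea USD: $1,077,180 × 0.01748 = $18,829.1064
City of Glenbar: $1,077,180 × 0.00914 = $9,845.4252
Levies subtotal = $28,674.5316
After credit = $28,674.5316 − $1,312 = $27,362.5316
Total = $27,362.5316 + $839 = $28,201.5316

$28,202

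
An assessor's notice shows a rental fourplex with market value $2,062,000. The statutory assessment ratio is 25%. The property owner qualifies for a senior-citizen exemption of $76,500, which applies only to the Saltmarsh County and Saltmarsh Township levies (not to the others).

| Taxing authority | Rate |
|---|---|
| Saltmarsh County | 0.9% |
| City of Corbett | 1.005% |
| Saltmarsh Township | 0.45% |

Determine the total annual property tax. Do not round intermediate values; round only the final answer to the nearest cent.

Assessed value = $2,062,000 × 0.25 = $515,500
Saltmarsh County: ($515,500 − $76,500) × 0.009 = $439,000 × 0.009 = $3,951
City of Corbett: $515,500 × 0.01005 = $5,180.775
Saltmarsh Township: ($515,500 − $76,500) × 0.0045 = $439,000 × 0.0045 = $1,975.5
Total = $11,107.275

$11,107.28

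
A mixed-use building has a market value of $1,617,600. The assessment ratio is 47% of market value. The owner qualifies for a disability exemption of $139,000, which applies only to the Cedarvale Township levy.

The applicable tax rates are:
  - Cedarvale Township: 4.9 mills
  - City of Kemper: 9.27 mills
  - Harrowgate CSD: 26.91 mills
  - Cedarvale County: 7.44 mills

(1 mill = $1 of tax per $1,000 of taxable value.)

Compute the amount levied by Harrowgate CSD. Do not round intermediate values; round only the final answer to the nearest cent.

$20,458.92

Assessed value = $1,617,600 × 0.47 = $760,272
Harrowgate CSD taxable value = $760,272 (exemption does not apply)
Harrowgate CSD levy = $760,272 × 0.02691 = $20,458.91952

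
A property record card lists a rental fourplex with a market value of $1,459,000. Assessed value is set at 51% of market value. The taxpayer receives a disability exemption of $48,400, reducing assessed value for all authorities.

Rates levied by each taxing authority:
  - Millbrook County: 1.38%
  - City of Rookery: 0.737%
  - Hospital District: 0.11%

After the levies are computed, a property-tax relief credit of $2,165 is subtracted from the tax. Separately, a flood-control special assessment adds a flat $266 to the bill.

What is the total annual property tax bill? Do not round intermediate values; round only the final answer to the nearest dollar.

Assessed value = $1,459,000 × 0.51 = $744,090
Taxable value = $744,090 − $48,400 = $695,690
Millbrook County: $695,690 × 0.0138 = $9,600.522
City of Rookery: $695,690 × 0.00737 = $5,127.2353
Hospital District: $695,690 × 0.0011 = $765.259
Levies subtotal = $15,493.0163
After credit = $15,493.0163 − $2,165 = $13,328.0163
Total = $13,328.0163 + $266 = $13,594.0163

$13,594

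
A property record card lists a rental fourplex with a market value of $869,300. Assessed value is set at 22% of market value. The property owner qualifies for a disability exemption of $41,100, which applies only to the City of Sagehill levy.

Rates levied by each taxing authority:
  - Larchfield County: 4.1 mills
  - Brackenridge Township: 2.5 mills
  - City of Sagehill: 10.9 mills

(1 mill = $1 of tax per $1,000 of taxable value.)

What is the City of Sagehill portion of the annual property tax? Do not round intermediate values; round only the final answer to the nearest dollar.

$1,637

Assessed value = $869,300 × 0.22 = $191,246
City of Sagehill taxable value = $191,246 − $41,100 = $150,146
City of Sagehill levy = $150,146 × 0.0109 = $1,636.5914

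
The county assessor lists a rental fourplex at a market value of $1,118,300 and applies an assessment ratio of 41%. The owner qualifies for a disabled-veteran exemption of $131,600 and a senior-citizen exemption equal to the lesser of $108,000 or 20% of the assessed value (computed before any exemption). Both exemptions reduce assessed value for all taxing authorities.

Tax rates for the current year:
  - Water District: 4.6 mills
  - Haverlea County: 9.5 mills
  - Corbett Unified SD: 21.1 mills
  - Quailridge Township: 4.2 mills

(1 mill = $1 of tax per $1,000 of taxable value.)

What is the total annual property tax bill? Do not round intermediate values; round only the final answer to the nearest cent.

Assessed value = $1,118,300 × 0.41 = $458,503
Senior-citizen exemption = min($108,000, 20% × $458,503) = min($108,000, $91,700.6) = $91,700.6 (percentage binds)
Taxable value = $458,503 − $131,600 − $91,700.6 = $235,202.4
Water District: $235,202.4 × 0.0046 = $1,081.93104
Haverlea County: $235,202.4 × 0.0095 = $2,234.4228
Corbett Unified SD: $235,202.4 × 0.0211 = $4,962.77064
Quailridge Township: $235,202.4 × 0.0042 = $987.85008
Total = $9,266.97456

$9,266.97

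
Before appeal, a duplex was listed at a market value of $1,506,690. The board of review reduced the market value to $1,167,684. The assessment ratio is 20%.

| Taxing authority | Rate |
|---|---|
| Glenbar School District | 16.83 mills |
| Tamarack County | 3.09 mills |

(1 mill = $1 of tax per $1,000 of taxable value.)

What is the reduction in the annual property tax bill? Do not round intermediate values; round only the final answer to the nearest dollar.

Old assessed value = $1,506,690 × 0.2 = $301,338
New assessed value = $1,167,684 × 0.2 = $233,536.8
Combined rate = 0.01683 + 0.00309 = 0.01992
Old tax = $301,338 × 0.01992 = $6,002.65296
New tax = $233,536.8 × 0.01992 = $4,652.053056
Reduction = $6,002.65296 − $4,652.053056 = $1,350.599904

$1,351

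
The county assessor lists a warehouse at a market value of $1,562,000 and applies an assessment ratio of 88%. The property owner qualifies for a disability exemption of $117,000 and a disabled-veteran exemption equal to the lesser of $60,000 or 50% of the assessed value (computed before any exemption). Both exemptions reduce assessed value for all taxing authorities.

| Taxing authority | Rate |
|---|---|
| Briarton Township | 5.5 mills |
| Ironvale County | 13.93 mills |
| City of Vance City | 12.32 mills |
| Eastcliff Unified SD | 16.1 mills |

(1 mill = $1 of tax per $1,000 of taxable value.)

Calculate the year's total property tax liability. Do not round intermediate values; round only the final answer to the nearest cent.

$57,303.25

Assessed value = $1,562,000 × 0.88 = $1,374,560
Disabled-veteran exemption = min($60,000, 50% × $1,374,560) = min($60,000, $687,280) = $60,000 (dollar cap binds)
Taxable value = $1,374,560 − $117,000 − $60,000 = $1,197,560
Briarton Township: $1,197,560 × 0.0055 = $6,586.58
Ironvale County: $1,197,560 × 0.01393 = $16,682.0108
City of Vance City: $1,197,560 × 0.01232 = $14,753.9392
Eastcliff Unified SD: $1,197,560 × 0.0161 = $19,280.716
Total = $57,303.246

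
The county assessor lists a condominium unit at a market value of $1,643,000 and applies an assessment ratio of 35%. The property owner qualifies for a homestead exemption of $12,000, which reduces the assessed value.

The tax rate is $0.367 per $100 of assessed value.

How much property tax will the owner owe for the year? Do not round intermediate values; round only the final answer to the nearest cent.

Assessed value = $1,643,000 × 0.35 = $575,050
Taxable value = $575,050 − $12,000 = $563,050
Tax = $563,050 × 0.00367 = $2,066.3935

$2,066.39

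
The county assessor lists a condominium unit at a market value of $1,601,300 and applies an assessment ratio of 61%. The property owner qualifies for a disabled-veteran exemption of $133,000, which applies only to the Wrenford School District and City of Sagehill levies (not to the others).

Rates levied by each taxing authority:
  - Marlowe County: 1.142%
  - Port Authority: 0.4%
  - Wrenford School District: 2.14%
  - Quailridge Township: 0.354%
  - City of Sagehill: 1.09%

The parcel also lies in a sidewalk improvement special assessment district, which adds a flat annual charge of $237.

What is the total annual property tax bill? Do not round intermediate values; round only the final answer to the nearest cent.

Assessed value = $1,601,300 × 0.61 = $976,793
Marlowe County: $976,793 × 0.01142 = $11,154.97606
Port Authority: $976,793 × 0.004 = $3,907.172
Wrenford School District: ($976,793 − $133,000) × 0.0214 = $843,793 × 0.0214 = $18,057.1702
Quailridge Township: $976,793 × 0.00354 = $3,457.84722
City of Sagehill: ($976,793 − $133,000) × 0.0109 = $843,793 × 0.0109 = $9,197.3437
Levies subtotal = $45,774.50918
Total = $45,774.50918 + $237 = $46,011.50918

$46,011.51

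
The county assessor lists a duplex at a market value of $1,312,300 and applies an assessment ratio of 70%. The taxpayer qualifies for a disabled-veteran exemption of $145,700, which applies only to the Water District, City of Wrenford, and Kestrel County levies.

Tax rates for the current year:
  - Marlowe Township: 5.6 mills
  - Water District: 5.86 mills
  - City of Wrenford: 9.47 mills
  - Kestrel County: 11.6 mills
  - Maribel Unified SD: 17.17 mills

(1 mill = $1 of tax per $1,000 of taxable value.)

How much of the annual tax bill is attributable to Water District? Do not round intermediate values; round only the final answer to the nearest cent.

Assessed value = $1,312,300 × 0.7 = $918,610
Water District taxable value = $918,610 − $145,700 = $772,910
Water District levy = $772,910 × 0.00586 = $4,529.2526

$4,529.25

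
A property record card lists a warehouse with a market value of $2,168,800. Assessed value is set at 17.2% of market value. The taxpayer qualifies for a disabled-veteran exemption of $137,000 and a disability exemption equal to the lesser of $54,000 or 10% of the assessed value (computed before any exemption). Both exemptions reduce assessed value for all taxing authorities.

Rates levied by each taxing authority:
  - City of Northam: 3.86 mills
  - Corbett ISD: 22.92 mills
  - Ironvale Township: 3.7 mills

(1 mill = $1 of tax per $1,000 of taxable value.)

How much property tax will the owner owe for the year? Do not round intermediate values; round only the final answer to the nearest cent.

Assessed value = $2,168,800 × 0.172 = $373,033.6
Disability exemption = min($54,000, 10% × $373,033.6) = min($54,000, $37,303.36) = $37,303.36 (percentage binds)
Taxable value = $373,033.6 − $137,000 − $37,303.36 = $198,730.24
City of Northam: $198,730.24 × 0.00386 = $767.0987264
Corbett ISD: $198,730.24 × 0.02292 = $4,554.8971008
Ironvale Township: $198,730.24 × 0.0037 = $735.301888
Total = $6,057.2977152

$6,057.30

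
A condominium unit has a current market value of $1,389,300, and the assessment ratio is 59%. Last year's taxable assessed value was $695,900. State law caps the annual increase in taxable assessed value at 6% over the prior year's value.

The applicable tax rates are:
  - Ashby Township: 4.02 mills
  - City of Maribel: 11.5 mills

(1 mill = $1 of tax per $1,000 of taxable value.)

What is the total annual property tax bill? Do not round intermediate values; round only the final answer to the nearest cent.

$11,448.39

Uncapped assessed value = $1,389,300 × 0.59 = $819,687
Cap limit = $695,900 × 1.06 = $737,654
Taxable assessed value = min($819,687, $737,654) = $737,654 (cap binds)
Ashby Township: $737,654 × 0.00402 = $2,965.36908
City of Maribel: $737,654 × 0.0115 = $8,483.021
Total = $11,448.39008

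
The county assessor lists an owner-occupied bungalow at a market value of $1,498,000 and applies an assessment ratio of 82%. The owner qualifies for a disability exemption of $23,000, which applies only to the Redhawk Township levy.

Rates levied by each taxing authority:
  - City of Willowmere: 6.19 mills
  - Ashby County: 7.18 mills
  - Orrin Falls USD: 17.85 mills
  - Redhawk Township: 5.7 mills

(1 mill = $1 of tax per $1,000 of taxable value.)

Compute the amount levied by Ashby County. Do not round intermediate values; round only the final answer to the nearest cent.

$8,819.62

Assessed value = $1,498,000 × 0.82 = $1,228,360
Ashby County taxable value = $1,228,360 (exemption does not apply)
Ashby County levy = $1,228,360 × 0.00718 = $8,819.6248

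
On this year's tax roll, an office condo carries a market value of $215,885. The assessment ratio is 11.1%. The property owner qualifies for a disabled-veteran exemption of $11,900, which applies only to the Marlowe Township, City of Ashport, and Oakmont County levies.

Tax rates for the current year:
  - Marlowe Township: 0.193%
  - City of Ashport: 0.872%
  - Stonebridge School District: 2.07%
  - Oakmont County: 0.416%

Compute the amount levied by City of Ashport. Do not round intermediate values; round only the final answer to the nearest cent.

$105.19

Assessed value = $215,885 × 0.111 = $23,963.235
City of Ashport taxable value = $23,963.235 − $11,900 = $12,063.235
City of Ashport levy = $12,063.235 × 0.00872 = $105.1914092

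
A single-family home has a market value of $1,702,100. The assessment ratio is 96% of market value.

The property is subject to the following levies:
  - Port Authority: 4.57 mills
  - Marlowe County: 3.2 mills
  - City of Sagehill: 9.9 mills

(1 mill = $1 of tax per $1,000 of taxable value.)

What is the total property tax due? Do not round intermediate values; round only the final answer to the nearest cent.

$28,873.06

Assessed value = $1,702,100 × 0.96 = $1,634,016
Port Authority: $1,634,016 × 0.00457 = $7,467.45312
Marlowe County: $1,634,016 × 0.0032 = $5,228.8512
City of Sagehill: $1,634,016 × 0.0099 = $16,176.7584
Total = $7,467.45312 + $5,228.8512 + $16,176.7584 = $28,873.06272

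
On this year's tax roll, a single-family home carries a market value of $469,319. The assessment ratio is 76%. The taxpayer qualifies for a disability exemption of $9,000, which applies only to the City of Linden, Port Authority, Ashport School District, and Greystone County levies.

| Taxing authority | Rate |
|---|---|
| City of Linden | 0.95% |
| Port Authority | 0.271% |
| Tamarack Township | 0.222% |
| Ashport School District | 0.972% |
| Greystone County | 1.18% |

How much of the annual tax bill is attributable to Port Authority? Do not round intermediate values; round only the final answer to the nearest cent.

Assessed value = $469,319 × 0.76 = $356,682.44
Port Authority taxable value = $356,682.44 − $9,000 = $347,682.44
Port Authority levy = $347,682.44 × 0.00271 = $942.2194124

$942.22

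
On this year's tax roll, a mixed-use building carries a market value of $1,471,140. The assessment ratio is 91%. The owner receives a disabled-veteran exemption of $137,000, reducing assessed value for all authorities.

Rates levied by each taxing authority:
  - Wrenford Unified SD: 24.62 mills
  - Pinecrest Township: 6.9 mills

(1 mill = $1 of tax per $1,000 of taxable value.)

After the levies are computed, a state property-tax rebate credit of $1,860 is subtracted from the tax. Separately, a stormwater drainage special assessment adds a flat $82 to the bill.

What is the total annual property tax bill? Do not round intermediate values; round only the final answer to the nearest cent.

Assessed value = $1,471,140 × 0.91 = $1,338,737.4
Taxable value = $1,338,737.4 − $137,000 = $1,201,737.4
Wrenford Unified SD: $1,201,737.4 × 0.02462 = $29,586.774788
Pinecrest Township: $1,201,737.4 × 0.0069 = $8,291.98806
Levies subtotal = $37,878.762848
After credit = $37,878.762848 − $1,860 = $36,018.762848
Total = $36,018.762848 + $82 = $36,100.762848

$36,100.76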